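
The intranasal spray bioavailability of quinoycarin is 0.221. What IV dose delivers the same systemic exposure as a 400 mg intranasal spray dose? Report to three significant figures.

D_iv = 88.4 mg

Systemic exposure from an extravascular dose = F × D_ev, so the equivalent IV dose is F × D_ev.
D_iv = F × D_ev = 0.221 × 400 = 88.4 mg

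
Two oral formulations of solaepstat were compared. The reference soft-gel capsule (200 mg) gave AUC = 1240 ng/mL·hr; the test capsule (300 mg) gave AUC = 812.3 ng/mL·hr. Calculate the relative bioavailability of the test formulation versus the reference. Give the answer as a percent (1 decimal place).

F_rel = 43.7%

F_rel = (AUC_test/D_test) / (AUC_ref/D_ref)
      = (812.3/300) / (1240/200)
      = 2.70767 / 6.2 = 0.4367 = 43.67%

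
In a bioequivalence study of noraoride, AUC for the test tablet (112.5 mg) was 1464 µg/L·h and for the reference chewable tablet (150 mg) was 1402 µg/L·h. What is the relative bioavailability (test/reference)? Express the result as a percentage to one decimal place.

F_rel = 139.2%

F_rel = (AUC_test/D_test) / (AUC_ref/D_ref)
      = (1464/112.5) / (1402/150)
      = 13.0133 / 9.34667 = 1.3923 = 139.23%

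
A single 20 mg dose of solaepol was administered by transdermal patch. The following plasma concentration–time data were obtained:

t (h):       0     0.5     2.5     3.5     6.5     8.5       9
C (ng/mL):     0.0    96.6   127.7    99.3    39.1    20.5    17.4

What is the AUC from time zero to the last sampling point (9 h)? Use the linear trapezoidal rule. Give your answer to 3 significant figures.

AUC = 639 ng/mL·h

Trapezoidal AUC_0→9:
  [0→0.5]: (0.0+96.6)/2 × 0.5 = 24.15
  [0.5→2.5]: (96.6+127.7)/2 × 2 = 224.3
  [2.5→3.5]: (127.7+99.3)/2 × 1 = 113.5
  [3.5→6.5]: (99.3+39.1)/2 × 3 = 207.6
  [6.5→8.5]: (39.1+20.5)/2 × 2 = 59.6
  [8.5→9]: (20.5+17.4)/2 × 0.5 = 9.475
  Sum = 638.625 ng/mL·h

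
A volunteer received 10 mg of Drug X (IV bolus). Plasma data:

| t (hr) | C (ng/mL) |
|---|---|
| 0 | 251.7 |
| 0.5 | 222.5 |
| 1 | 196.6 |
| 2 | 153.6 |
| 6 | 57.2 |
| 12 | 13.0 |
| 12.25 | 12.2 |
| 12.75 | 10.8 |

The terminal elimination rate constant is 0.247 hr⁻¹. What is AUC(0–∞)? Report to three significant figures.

Trapezoidal AUC_0→12.75:
  [0→0.5]: (251.7+222.5)/2 × 0.5 = 118.55
  [0.5→1]: (222.5+196.6)/2 × 0.5 = 104.775
  [1→2]: (196.6+153.6)/2 × 1 = 175.1
  [2→6]: (153.6+57.2)/2 × 4 = 421.6
  [6→12]: (57.2+13.0)/2 × 6 = 210.6
  [12→12.25]: (13.0+12.2)/2 × 0.25 = 3.15
  [12.25→12.75]: (12.2+10.8)/2 × 0.5 = 5.75
  Sum = 1039.525 ng/mL·hr
Extrapolated tail: C_last / k_e = 10.8 / 0.247 = 43.725
AUC_0→∞ = 1039.525 + 43.725 = 1083.25 ng/mL·hr

AUC = 1080 ng/mL·hr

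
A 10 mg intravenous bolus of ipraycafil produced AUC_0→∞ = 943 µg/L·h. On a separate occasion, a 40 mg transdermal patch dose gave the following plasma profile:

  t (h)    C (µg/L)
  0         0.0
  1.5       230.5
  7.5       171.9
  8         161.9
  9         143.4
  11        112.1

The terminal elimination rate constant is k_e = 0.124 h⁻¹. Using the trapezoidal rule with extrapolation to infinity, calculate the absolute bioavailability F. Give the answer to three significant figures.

F = 0.736

Trapezoidal AUC_0→11 (transdermal patch):
  [0→1.5]: (0.0+230.5)/2 × 1.5 = 172.875
  [1.5→7.5]: (230.5+171.9)/2 × 6 = 1207.2
  [7.5→8]: (171.9+161.9)/2 × 0.5 = 83.45
  [8→9]: (161.9+143.4)/2 × 1 = 152.65
  [9→11]: (143.4+112.1)/2 × 2 = 255.5
  Sum = 1871.675 µg/L·h
Tail: C_last/k_e = 112.1/0.124 = 904.032
AUC_0→∞ (transdermal patch) = 1871.675 + 904.032 = 2775.707 µg/L·h
F = (AUC_ev/D_ev)/(AUC_iv/D_iv) = (2775.707/40)/(943/10) = 69.392675/94.3 = 0.7359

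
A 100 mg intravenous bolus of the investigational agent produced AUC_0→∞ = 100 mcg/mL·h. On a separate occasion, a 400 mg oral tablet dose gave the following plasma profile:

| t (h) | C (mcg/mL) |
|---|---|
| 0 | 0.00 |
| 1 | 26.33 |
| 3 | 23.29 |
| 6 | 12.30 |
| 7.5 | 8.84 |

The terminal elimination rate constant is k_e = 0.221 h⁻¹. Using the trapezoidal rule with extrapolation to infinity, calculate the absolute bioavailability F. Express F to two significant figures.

F = 0.43

Trapezoidal AUC_0→7.5 (oral tablet):
  [0→1]: (0.00+26.33)/2 × 1 = 13.165
  [1→3]: (26.33+23.29)/2 × 2 = 49.62
  [3→6]: (23.29+12.30)/2 × 3 = 53.385
  [6→7.5]: (12.30+8.84)/2 × 1.5 = 15.855
  Sum = 132.025 mcg/mL·h
Tail: C_last/k_e = 8.84/0.221 = 40.000
AUC_0→∞ (oral tablet) = 132.025 + 40.000 = 172.025 mcg/mL·h
F = (AUC_ev/D_ev)/(AUC_iv/D_iv) = (172.025/400)/(100/100) = 0.4300625/1 = 0.4301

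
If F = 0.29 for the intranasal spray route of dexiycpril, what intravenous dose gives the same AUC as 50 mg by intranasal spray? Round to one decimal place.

Systemic exposure from an extravascular dose = F × D_ev, so the equivalent IV dose is F × D_ev.
D_iv = F × D_ev = 0.29 × 50 = 14.5 mg

D_iv = 14.5 mg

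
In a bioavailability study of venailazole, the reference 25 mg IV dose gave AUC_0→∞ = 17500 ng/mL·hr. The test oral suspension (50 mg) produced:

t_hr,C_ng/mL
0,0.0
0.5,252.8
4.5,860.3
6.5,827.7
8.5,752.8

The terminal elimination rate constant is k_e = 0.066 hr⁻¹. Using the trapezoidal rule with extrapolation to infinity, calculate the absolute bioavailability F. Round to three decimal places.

Trapezoidal AUC_0→8.5 (oral suspension):
  [0→0.5]: (0.0+252.8)/2 × 0.5 = 63.2
  [0.5→4.5]: (252.8+860.3)/2 × 4 = 2226.2
  [4.5→6.5]: (860.3+827.7)/2 × 2 = 1688.0
  [6.5→8.5]: (827.7+752.8)/2 × 2 = 1580.5
  Sum = 5557.9 ng/mL·hr
Tail: C_last/k_e = 752.8/0.066 = 11406.061
AUC_0→∞ (oral suspension) = 5557.9 + 11406.061 = 16963.961 ng/mL·hr
F = (AUC_ev/D_ev)/(AUC_iv/D_iv) = (16963.961/50)/(17500/25) = 339.27922/700 = 0.4847

F = 0.485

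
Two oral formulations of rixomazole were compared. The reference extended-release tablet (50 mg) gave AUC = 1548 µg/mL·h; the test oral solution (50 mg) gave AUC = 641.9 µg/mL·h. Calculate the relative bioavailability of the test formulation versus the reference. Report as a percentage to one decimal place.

F_rel = 41.5%

F_rel = (AUC_test/D_test) / (AUC_ref/D_ref)
      = (641.9/50) / (1548/50)
      = 12.838 / 30.96 = 0.4147 = 41.47%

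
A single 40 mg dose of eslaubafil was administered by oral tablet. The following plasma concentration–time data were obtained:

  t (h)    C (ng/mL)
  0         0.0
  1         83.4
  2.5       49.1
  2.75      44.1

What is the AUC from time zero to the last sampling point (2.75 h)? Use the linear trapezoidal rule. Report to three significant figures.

AUC = 153 ng/mL·h

Trapezoidal AUC_0→2.75:
  [0→1]: (0.0+83.4)/2 × 1 = 41.7
  [1→2.5]: (83.4+49.1)/2 × 1.5 = 99.375
  [2.5→2.75]: (49.1+44.1)/2 × 0.25 = 11.65
  Sum = 152.725 ng/mL·h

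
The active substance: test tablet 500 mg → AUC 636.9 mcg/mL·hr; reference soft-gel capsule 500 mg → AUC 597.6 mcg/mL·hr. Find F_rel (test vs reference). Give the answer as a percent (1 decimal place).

F_rel = 106.6%

F_rel = (AUC_test/D_test) / (AUC_ref/D_ref)
      = (636.9/500) / (597.6/500)
      = 1.2738 / 1.1952 = 1.0658 = 106.58%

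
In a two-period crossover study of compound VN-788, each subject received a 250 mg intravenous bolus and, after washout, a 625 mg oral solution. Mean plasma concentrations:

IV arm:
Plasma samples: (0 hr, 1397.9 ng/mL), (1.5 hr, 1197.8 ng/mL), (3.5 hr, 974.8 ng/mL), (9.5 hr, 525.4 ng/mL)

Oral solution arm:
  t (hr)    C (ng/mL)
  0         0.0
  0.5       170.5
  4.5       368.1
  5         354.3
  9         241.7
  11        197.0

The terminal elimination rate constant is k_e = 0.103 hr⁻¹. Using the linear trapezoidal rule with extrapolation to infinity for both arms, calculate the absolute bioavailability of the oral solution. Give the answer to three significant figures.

Trapezoidal AUC_0→9.5 (IV):
  [0→1.5]: (1397.9+1197.8)/2 × 1.5 = 1946.775
  [1.5→3.5]: (1197.8+974.8)/2 × 2 = 2172.6
  [3.5→9.5]: (974.8+525.4)/2 × 6 = 4500.6
  Sum = 8619.975 ng/mL·hr
IV tail: 525.4/0.103 = 5100.971; AUC_iv,0→∞ = 8619.975 + 5100.971 = 13720.946 ng/mL·hr
Trapezoidal AUC_0→11 (oral solution):
  [0→0.5]: (0.0+170.5)/2 × 0.5 = 42.625
  [0.5→4.5]: (170.5+368.1)/2 × 4 = 1077.2
  [4.5→5]: (368.1+354.3)/2 × 0.5 = 180.6
  [5→9]: (354.3+241.7)/2 × 4 = 1192.0
  [9→11]: (241.7+197.0)/2 × 2 = 438.7
  Sum = 2931.125 ng/mL·hr
oral solution tail: 197.0/0.103 = 1912.621; AUC_ev,0→∞ = 2931.125 + 1912.621 = 4843.746 ng/mL·hr
F = (AUC_ev/D_ev)/(AUC_iv/D_iv) = (4843.746/625)/(13720.946/250) = 7.7499936/54.883784 = 0.1412

F = 0.141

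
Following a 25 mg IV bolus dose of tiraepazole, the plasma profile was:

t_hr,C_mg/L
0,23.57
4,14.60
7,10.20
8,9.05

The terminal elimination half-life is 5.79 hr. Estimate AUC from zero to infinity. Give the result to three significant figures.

Trapezoidal AUC_0→8:
  [0→4]: (23.57+14.60)/2 × 4 = 76.34
  [4→7]: (14.60+10.20)/2 × 3 = 37.2
  [7→8]: (10.20+9.05)/2 × 1 = 9.625
  Sum = 123.165 mg/L·hr
k_e = ln2 / t½ = 0.693147 / 5.79 = 0.1197 hr^-1
Extrapolated tail: C_last / k_e = 9.05 / 0.1197 = 75.606
AUC_0→∞ = 123.165 + 75.606 = 198.771 mg/L·hr

AUC = 199 mg/L·hr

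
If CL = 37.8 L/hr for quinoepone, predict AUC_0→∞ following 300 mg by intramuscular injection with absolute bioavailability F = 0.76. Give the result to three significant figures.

AUC = 6.03 mg/L·hr

AUC_0→∞ = F × Dose / CL
        = 0.76 × 300 / 37.8 = 6.03175 mg/L·hr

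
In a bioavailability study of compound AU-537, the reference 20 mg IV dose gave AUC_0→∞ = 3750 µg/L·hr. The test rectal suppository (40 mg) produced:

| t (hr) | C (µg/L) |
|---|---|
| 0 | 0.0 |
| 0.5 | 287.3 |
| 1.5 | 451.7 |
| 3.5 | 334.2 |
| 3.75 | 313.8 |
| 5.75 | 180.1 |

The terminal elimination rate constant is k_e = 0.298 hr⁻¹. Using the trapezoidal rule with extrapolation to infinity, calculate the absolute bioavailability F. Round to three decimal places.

F = 0.321

Trapezoidal AUC_0→5.75 (rectal suppository):
  [0→0.5]: (0.0+287.3)/2 × 0.5 = 71.825
  [0.5→1.5]: (287.3+451.7)/2 × 1 = 369.5
  [1.5→3.5]: (451.7+334.2)/2 × 2 = 785.9
  [3.5→3.75]: (334.2+313.8)/2 × 0.25 = 81.0
  [3.75→5.75]: (313.8+180.1)/2 × 2 = 493.9
  Sum = 1802.125 µg/L·hr
Tail: C_last/k_e = 180.1/0.298 = 604.362
AUC_0→∞ (rectal suppository) = 1802.125 + 604.362 = 2406.487 µg/L·hr
F = (AUC_ev/D_ev)/(AUC_iv/D_iv) = (2406.487/40)/(3750/20) = 60.162175/187.5 = 0.3209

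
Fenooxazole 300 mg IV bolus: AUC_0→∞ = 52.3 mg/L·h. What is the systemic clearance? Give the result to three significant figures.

CL = Dose_iv / AUC_0→∞
   = 300 / 52.3 = 5.73614 L/h

CL = 5.74 L/h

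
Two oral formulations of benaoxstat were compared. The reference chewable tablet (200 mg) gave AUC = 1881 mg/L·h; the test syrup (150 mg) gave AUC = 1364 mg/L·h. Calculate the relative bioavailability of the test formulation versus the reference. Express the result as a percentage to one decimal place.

F_rel = (AUC_test/D_test) / (AUC_ref/D_ref)
      = (1364/150) / (1881/200)
      = 9.09333 / 9.405 = 0.9669 = 96.69%

F_rel = 96.7%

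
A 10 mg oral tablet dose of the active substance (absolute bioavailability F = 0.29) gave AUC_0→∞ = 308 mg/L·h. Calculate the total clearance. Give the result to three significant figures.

CL = 0.00942 L/h

CL = F × Dose / AUC_0→∞
   = 0.29 × 10 / 308 = 0.00941558 L/h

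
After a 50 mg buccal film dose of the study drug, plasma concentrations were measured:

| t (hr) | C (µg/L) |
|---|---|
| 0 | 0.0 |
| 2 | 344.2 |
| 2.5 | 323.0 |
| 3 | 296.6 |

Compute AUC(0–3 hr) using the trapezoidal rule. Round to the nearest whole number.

AUC = 666 µg/L·hr

Trapezoidal AUC_0→3:
  [0→2]: (0.0+344.2)/2 × 2 = 344.2
  [2→2.5]: (344.2+323.0)/2 × 0.5 = 166.8
  [2.5→3]: (323.0+296.6)/2 × 0.5 = 154.9
  Sum = 665.9 µg/L·hr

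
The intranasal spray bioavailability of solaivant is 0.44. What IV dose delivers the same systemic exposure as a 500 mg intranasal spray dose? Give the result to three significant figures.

D_iv = 220 mg

Systemic exposure from an extravascular dose = F × D_ev, so the equivalent IV dose is F × D_ev.
D_iv = F × D_ev = 0.44 × 500 = 220 mg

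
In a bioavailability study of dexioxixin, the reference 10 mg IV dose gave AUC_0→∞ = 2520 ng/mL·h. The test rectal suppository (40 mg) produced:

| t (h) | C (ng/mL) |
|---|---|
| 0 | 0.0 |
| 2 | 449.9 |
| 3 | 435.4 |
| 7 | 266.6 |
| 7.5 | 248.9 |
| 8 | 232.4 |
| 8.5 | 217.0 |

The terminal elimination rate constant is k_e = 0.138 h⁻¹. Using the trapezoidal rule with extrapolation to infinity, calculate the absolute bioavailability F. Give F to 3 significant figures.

F = 0.420

Trapezoidal AUC_0→8.5 (rectal suppository):
  [0→2]: (0.0+449.9)/2 × 2 = 449.9
  [2→3]: (449.9+435.4)/2 × 1 = 442.65
  [3→7]: (435.4+266.6)/2 × 4 = 1404.0
  [7→7.5]: (266.6+248.9)/2 × 0.5 = 128.875
  [7.5→8]: (248.9+232.4)/2 × 0.5 = 120.325
  [8→8.5]: (232.4+217.0)/2 × 0.5 = 112.35
  Sum = 2658.1 ng/mL·h
Tail: C_last/k_e = 217.0/0.138 = 1572.464
AUC_0→∞ (rectal suppository) = 2658.1 + 1572.464 = 4230.564 ng/mL·h
F = (AUC_ev/D_ev)/(AUC_iv/D_iv) = (4230.564/40)/(2520/10) = 105.7641/252 = 0.4197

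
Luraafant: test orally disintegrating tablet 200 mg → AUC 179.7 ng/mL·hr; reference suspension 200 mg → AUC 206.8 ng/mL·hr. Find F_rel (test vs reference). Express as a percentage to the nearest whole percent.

F_rel = 87%

F_rel = (AUC_test/D_test) / (AUC_ref/D_ref)
      = (179.7/200) / (206.8/200)
      = 0.8985 / 1.034 = 0.8690 = 86.90%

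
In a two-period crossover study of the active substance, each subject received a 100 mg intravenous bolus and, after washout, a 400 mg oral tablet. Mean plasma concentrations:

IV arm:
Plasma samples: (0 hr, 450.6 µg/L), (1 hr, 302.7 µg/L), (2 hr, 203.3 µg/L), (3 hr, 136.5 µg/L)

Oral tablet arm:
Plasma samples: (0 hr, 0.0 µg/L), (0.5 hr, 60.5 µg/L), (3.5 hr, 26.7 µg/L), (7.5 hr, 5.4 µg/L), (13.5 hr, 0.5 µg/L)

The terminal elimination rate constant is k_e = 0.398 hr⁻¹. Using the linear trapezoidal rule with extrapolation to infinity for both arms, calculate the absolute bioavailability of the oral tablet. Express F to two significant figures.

F = 0.050

Trapezoidal AUC_0→3 (IV):
  [0→1]: (450.6+302.7)/2 × 1 = 376.65
  [1→2]: (302.7+203.3)/2 × 1 = 253.0
  [2→3]: (203.3+136.5)/2 × 1 = 169.9
  Sum = 799.55 µg/L·hr
IV tail: 136.5/0.398 = 342.965; AUC_iv,0→∞ = 799.55 + 342.965 = 1142.515 µg/L·hr
Trapezoidal AUC_0→13.5 (oral tablet):
  [0→0.5]: (0.0+60.5)/2 × 0.5 = 15.125
  [0.5→3.5]: (60.5+26.7)/2 × 3 = 130.8
  [3.5→7.5]: (26.7+5.4)/2 × 4 = 64.2
  [7.5→13.5]: (5.4+0.5)/2 × 6 = 17.7
  Sum = 227.825 µg/L·hr
oral tablet tail: 0.5/0.398 = 1.256; AUC_ev,0→∞ = 227.825 + 1.256 = 229.081 µg/L·hr
F = (AUC_ev/D_ev)/(AUC_iv/D_iv) = (229.081/400)/(1142.515/100) = 0.5727025/11.42515 = 0.0501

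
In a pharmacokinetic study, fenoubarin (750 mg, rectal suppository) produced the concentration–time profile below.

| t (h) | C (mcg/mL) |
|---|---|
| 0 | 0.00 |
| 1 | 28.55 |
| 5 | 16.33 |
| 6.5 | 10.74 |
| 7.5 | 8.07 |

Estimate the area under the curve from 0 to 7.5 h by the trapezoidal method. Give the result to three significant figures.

AUC = 134 mcg/mL·h

Trapezoidal AUC_0→7.5:
  [0→1]: (0.00+28.55)/2 × 1 = 14.275
  [1→5]: (28.55+16.33)/2 × 4 = 89.76
  [5→6.5]: (16.33+10.74)/2 × 1.5 = 20.3025
  [6.5→7.5]: (10.74+8.07)/2 × 1 = 9.405
  Sum = 133.7425 mcg/mL·h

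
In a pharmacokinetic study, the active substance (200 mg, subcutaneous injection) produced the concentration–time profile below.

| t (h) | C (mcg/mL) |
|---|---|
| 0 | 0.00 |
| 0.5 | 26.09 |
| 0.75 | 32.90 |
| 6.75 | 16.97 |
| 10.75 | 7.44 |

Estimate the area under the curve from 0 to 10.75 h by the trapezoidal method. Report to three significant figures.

AUC = 212 mcg/mL·h

Trapezoidal AUC_0→10.75:
  [0→0.5]: (0.00+26.09)/2 × 0.5 = 6.5225
  [0.5→0.75]: (26.09+32.90)/2 × 0.25 = 7.37375
  [0.75→6.75]: (32.90+16.97)/2 × 6 = 149.61
  [6.75→10.75]: (16.97+7.44)/2 × 4 = 48.82
  Sum = 212.32625 mcg/mL·h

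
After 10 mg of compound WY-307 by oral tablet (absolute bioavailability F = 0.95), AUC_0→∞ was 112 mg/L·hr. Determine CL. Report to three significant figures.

CL = F × Dose / AUC_0→∞
   = 0.95 × 10 / 112 = 0.0848214 L/hr

CL = 0.0848 L/hr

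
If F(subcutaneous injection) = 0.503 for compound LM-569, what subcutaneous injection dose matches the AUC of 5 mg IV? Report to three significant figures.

D_subcutaneous = 9.94 mg

For equal systemic exposure: F × D_ev = D_iv
D_ev = D_iv / F = 5 / 0.503 = 9.94036 mg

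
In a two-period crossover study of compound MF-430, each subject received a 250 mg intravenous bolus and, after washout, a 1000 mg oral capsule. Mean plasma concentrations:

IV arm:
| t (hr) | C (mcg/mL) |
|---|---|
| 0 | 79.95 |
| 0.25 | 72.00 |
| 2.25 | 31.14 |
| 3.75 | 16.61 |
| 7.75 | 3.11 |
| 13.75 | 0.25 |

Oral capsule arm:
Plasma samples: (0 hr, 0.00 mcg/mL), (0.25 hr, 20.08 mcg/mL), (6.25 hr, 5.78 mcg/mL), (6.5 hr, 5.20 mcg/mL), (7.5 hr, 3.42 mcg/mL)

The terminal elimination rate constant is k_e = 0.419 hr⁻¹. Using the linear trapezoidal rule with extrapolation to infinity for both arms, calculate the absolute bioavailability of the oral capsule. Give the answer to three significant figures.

Trapezoidal AUC_0→13.75 (IV):
  [0→0.25]: (79.95+72.00)/2 × 0.25 = 18.99375
  [0.25→2.25]: (72.00+31.14)/2 × 2 = 103.14
  [2.25→3.75]: (31.14+16.61)/2 × 1.5 = 35.8125
  [3.75→7.75]: (16.61+3.11)/2 × 4 = 39.44
  [7.75→13.75]: (3.11+0.25)/2 × 6 = 10.08
  Sum = 207.46625 mcg/mL·hr
IV tail: 0.25/0.419 = 0.597; AUC_iv,0→∞ = 207.46625 + 0.597 = 208.06325 mcg/mL·hr
Trapezoidal AUC_0→7.5 (oral capsule):
  [0→0.25]: (0.00+20.08)/2 × 0.25 = 2.51
  [0.25→6.25]: (20.08+5.78)/2 × 6 = 77.58
  [6.25→6.5]: (5.78+5.20)/2 × 0.25 = 1.3725
  [6.5→7.5]: (5.20+3.42)/2 × 1 = 4.31
  Sum = 85.7725 mcg/mL·hr
oral capsule tail: 3.42/0.419 = 8.162; AUC_ev,0→∞ = 85.7725 + 8.162 = 93.9345 mcg/mL·hr
F = (AUC_ev/D_ev)/(AUC_iv/D_iv) = (93.9345/1000)/(208.06325/250) = 0.0939345/0.832253 = 0.1129

F = 0.113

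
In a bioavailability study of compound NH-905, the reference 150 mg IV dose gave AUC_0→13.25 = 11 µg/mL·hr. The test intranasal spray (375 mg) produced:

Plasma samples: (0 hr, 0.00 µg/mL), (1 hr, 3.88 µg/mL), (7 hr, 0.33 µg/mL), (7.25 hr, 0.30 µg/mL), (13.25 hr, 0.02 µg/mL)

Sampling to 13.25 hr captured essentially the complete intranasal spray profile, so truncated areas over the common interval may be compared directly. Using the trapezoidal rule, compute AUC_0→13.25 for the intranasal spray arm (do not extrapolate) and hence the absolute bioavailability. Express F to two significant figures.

F = 0.57

Trapezoidal AUC_0→13.25 (intranasal spray):
  [0→1]: (0.00+3.88)/2 × 1 = 1.94
  [1→7]: (3.88+0.33)/2 × 6 = 12.63
  [7→7.25]: (0.33+0.30)/2 × 0.25 = 0.07875
  [7.25→13.25]: (0.30+0.02)/2 × 6 = 0.96
  Sum = 15.60875 µg/mL·hr
F = (AUC_ev/D_ev)/(AUC_iv/D_iv) = (15.60875/375)/(11/150) = 0.0416233/0.0733333 = 0.5676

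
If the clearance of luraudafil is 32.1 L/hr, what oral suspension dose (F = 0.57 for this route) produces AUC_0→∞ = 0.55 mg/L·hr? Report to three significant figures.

Dose = CL × AUC_0→∞ / F
     = 32.1 × 0.55 / 0.57 = 30.9737 mg

Dose = 31.0 mg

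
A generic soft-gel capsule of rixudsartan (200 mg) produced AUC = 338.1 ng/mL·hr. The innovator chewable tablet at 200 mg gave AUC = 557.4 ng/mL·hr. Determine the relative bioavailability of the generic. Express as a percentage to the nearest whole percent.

F_rel = (AUC_test/D_test) / (AUC_ref/D_ref)
      = (338.1/200) / (557.4/200)
      = 1.6905 / 2.787 = 0.6066 = 60.66%

F_rel = 61%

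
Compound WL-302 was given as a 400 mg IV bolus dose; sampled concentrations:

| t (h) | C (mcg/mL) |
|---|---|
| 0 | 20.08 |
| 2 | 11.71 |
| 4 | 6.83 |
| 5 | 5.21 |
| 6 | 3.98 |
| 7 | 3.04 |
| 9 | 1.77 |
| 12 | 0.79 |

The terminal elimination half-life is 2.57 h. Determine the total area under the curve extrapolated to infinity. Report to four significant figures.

AUC = 76.03 mcg/mL·h

Trapezoidal AUC_0→12:
  [0→2]: (20.08+11.71)/2 × 2 = 31.79
  [2→4]: (11.71+6.83)/2 × 2 = 18.54
  [4→5]: (6.83+5.21)/2 × 1 = 6.02
  [5→6]: (5.21+3.98)/2 × 1 = 4.595
  [6→7]: (3.98+3.04)/2 × 1 = 3.51
  [7→9]: (3.04+1.77)/2 × 2 = 4.81
  [9→12]: (1.77+0.79)/2 × 3 = 3.84
  Sum = 73.105 mcg/mL·h
k_e = ln2 / t½ = 0.693147 / 2.57 = 0.2697 h^-1
Extrapolated tail: C_last / k_e = 0.79 / 0.2697 = 2.929
AUC_0→∞ = 73.105 + 2.929 = 76.034 mcg/mL·h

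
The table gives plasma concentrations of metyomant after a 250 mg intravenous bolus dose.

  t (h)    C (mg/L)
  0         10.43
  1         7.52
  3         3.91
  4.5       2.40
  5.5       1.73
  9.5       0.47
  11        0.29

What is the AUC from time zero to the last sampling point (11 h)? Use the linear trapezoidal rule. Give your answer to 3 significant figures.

Trapezoidal AUC_0→11:
  [0→1]: (10.43+7.52)/2 × 1 = 8.975
  [1→3]: (7.52+3.91)/2 × 2 = 11.43
  [3→4.5]: (3.91+2.40)/2 × 1.5 = 4.7325
  [4.5→5.5]: (2.40+1.73)/2 × 1 = 2.065
  [5.5→9.5]: (1.73+0.47)/2 × 4 = 4.4
  [9.5→11]: (0.47+0.29)/2 × 1.5 = 0.57
  Sum = 32.1725 mg/L·h

AUC = 32.2 mg/L·h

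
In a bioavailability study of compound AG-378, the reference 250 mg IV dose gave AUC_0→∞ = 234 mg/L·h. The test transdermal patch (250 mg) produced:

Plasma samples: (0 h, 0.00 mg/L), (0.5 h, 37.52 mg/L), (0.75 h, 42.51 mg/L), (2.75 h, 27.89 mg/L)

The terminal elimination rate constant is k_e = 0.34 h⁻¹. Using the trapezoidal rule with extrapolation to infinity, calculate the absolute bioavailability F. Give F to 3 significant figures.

F = 0.734

Trapezoidal AUC_0→2.75 (transdermal patch):
  [0→0.5]: (0.00+37.52)/2 × 0.5 = 9.38
  [0.5→0.75]: (37.52+42.51)/2 × 0.25 = 10.00375
  [0.75→2.75]: (42.51+27.89)/2 × 2 = 70.4
  Sum = 89.78375 mg/L·h
Tail: C_last/k_e = 27.89/0.34 = 82.029
AUC_0→∞ (transdermal patch) = 89.78375 + 82.029 = 171.81275 mg/L·h
F = (AUC_ev/D_ev)/(AUC_iv/D_iv) = (171.81275/250)/(234/250) = 0.687251/0.936 = 0.7342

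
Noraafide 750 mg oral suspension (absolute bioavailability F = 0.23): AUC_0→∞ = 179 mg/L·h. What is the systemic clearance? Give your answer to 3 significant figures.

CL = 0.964 L/h

CL = F × Dose / AUC_0→∞
   = 0.23 × 750 / 179 = 0.963687 L/h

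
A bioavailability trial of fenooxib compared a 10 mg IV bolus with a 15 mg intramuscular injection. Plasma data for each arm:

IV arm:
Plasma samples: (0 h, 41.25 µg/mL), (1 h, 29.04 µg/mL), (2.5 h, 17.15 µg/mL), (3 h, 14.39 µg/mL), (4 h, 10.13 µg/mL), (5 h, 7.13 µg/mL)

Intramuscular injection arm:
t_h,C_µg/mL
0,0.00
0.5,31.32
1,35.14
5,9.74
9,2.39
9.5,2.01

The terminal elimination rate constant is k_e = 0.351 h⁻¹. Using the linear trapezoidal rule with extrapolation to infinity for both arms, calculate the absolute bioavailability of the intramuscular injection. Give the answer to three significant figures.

F = 0.815

Trapezoidal AUC_0→5 (IV):
  [0→1]: (41.25+29.04)/2 × 1 = 35.145
  [1→2.5]: (29.04+17.15)/2 × 1.5 = 34.6425
  [2.5→3]: (17.15+14.39)/2 × 0.5 = 7.885
  [3→4]: (14.39+10.13)/2 × 1 = 12.26
  [4→5]: (10.13+7.13)/2 × 1 = 8.63
  Sum = 98.5625 µg/mL·h
IV tail: 7.13/0.351 = 20.313; AUC_iv,0→∞ = 98.5625 + 20.313 = 118.8755 µg/mL·h
Trapezoidal AUC_0→9.5 (intramuscular injection):
  [0→0.5]: (0.00+31.32)/2 × 0.5 = 7.83
  [0.5→1]: (31.32+35.14)/2 × 0.5 = 16.615
  [1→5]: (35.14+9.74)/2 × 4 = 89.76
  [5→9]: (9.74+2.39)/2 × 4 = 24.26
  [9→9.5]: (2.39+2.01)/2 × 0.5 = 1.1
  Sum = 139.565 µg/mL·h
intramuscular injection tail: 2.01/0.351 = 5.726; AUC_ev,0→∞ = 139.565 + 5.726 = 145.291 µg/mL·h
F = (AUC_ev/D_ev)/(AUC_iv/D_iv) = (145.291/15)/(118.8755/10) = 9.68607/11.88755 = 0.8148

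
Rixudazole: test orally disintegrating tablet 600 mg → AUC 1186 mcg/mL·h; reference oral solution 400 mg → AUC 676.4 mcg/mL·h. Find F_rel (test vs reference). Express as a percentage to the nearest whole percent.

F_rel = (AUC_test/D_test) / (AUC_ref/D_ref)
      = (1186/600) / (676.4/400)
      = 1.97667 / 1.691 = 1.1689 = 116.89%

F_rel = 117%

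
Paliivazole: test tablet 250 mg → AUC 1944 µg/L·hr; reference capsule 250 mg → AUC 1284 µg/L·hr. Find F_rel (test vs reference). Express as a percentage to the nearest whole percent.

F_rel = (AUC_test/D_test) / (AUC_ref/D_ref)
      = (1944/250) / (1284/250)
      = 7.776 / 5.136 = 1.5140 = 151.40%

F_rel = 151%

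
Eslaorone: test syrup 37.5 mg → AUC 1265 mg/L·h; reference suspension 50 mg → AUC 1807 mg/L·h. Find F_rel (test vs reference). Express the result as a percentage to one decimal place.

F_rel = (AUC_test/D_test) / (AUC_ref/D_ref)
      = (1265/37.5) / (1807/50)
      = 33.7333 / 36.14 = 0.9334 = 93.34%

F_rel = 93.3%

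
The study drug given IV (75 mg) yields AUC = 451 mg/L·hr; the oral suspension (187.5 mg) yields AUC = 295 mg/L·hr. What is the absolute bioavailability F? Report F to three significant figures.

F = 0.262

F = (AUC_ev / D_ev) / (AUC_iv / D_iv)
  = (295/187.5) / (451/75)
  = 1.57333 / 6.01333 = 0.2616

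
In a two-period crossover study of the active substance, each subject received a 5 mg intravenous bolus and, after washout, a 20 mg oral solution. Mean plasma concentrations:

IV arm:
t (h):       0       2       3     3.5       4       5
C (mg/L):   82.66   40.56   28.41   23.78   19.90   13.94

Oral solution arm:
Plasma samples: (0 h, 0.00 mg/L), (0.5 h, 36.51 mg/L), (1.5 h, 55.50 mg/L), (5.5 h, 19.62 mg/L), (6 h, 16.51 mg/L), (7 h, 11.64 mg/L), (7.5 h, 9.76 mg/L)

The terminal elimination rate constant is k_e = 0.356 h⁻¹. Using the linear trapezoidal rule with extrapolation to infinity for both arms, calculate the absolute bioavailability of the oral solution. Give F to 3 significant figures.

Trapezoidal AUC_0→5 (IV):
  [0→2]: (82.66+40.56)/2 × 2 = 123.22
  [2→3]: (40.56+28.41)/2 × 1 = 34.485
  [3→3.5]: (28.41+23.78)/2 × 0.5 = 13.0475
  [3.5→4]: (23.78+19.90)/2 × 0.5 = 10.92
  [4→5]: (19.90+13.94)/2 × 1 = 16.92
  Sum = 198.5925 mg/L·h
IV tail: 13.94/0.356 = 39.157; AUC_iv,0→∞ = 198.5925 + 39.157 = 237.7495 mg/L·h
Trapezoidal AUC_0→7.5 (oral solution):
  [0→0.5]: (0.00+36.51)/2 × 0.5 = 9.1275
  [0.5→1.5]: (36.51+55.50)/2 × 1 = 46.005
  [1.5→5.5]: (55.50+19.62)/2 × 4 = 150.24
  [5.5→6]: (19.62+16.51)/2 × 0.5 = 9.0325
  [6→7]: (16.51+11.64)/2 × 1 = 14.075
  [7→7.5]: (11.64+9.76)/2 × 0.5 = 5.35
  Sum = 233.83 mg/L·h
oral solution tail: 9.76/0.356 = 27.416; AUC_ev,0→∞ = 233.83 + 27.416 = 261.246 mg/L·h
F = (AUC_ev/D_ev)/(AUC_iv/D_iv) = (261.246/20)/(237.7495/5) = 13.0623/47.5499 = 0.2747

F = 0.275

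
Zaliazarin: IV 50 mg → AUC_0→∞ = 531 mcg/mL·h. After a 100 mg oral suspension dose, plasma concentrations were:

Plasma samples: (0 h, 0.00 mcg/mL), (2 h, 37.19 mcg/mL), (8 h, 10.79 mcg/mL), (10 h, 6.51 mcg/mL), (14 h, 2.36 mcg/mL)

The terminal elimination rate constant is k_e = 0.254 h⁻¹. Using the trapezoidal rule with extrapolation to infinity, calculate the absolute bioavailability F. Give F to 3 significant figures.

Trapezoidal AUC_0→14 (oral suspension):
  [0→2]: (0.00+37.19)/2 × 2 = 37.19
  [2→8]: (37.19+10.79)/2 × 6 = 143.94
  [8→10]: (10.79+6.51)/2 × 2 = 17.3
  [10→14]: (6.51+2.36)/2 × 4 = 17.74
  Sum = 216.17 mcg/mL·h
Tail: C_last/k_e = 2.36/0.254 = 9.291
AUC_0→∞ (oral suspension) = 216.17 + 9.291 = 225.461 mcg/mL·h
F = (AUC_ev/D_ev)/(AUC_iv/D_iv) = (225.461/100)/(531/50) = 2.25461/10.62 = 0.2123

F = 0.212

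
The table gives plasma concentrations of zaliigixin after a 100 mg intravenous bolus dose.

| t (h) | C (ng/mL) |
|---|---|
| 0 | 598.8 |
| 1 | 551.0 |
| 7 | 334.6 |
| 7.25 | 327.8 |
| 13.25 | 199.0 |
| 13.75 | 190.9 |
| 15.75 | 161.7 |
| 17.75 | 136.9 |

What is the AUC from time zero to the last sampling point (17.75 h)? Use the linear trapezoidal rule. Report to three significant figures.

AUC = 5640 ng/mL·h

Trapezoidal AUC_0→17.75:
  [0→1]: (598.8+551.0)/2 × 1 = 574.9
  [1→7]: (551.0+334.6)/2 × 6 = 2656.8
  [7→7.25]: (334.6+327.8)/2 × 0.25 = 82.8
  [7.25→13.25]: (327.8+199.0)/2 × 6 = 1580.4
  [13.25→13.75]: (199.0+190.9)/2 × 0.5 = 97.475
  [13.75→15.75]: (190.9+161.7)/2 × 2 = 352.6
  [15.75→17.75]: (161.7+136.9)/2 × 2 = 298.6
  Sum = 5643.575 ng/mL·h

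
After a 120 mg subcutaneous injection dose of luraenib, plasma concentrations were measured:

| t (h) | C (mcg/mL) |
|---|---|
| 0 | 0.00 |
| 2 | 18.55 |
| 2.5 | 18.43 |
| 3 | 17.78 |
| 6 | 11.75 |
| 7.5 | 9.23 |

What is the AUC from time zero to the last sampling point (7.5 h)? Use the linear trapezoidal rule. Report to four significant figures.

Trapezoidal AUC_0→7.5:
  [0→2]: (0.00+18.55)/2 × 2 = 18.55
  [2→2.5]: (18.55+18.43)/2 × 0.5 = 9.245
  [2.5→3]: (18.43+17.78)/2 × 0.5 = 9.0525
  [3→6]: (17.78+11.75)/2 × 3 = 44.295
  [6→7.5]: (11.75+9.23)/2 × 1.5 = 15.735
  Sum = 96.8775 mcg/mL·h

AUC = 96.88 mcg/mL·h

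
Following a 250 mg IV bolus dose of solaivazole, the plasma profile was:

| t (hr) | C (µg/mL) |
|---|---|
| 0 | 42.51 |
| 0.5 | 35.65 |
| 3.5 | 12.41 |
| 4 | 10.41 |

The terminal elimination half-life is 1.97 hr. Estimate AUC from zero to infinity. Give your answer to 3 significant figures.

Trapezoidal AUC_0→4:
  [0→0.5]: (42.51+35.65)/2 × 0.5 = 19.54
  [0.5→3.5]: (35.65+12.41)/2 × 3 = 72.09
  [3.5→4]: (12.41+10.41)/2 × 0.5 = 5.705
  Sum = 97.335 µg/mL·hr
k_e = ln2 / t½ = 0.693147 / 1.97 = 0.3519 hr^-1
Extrapolated tail: C_last / k_e = 10.41 / 0.3519 = 29.582
AUC_0→∞ = 97.335 + 29.582 = 126.917 µg/mL·hr

AUC = 127 µg/mL·hr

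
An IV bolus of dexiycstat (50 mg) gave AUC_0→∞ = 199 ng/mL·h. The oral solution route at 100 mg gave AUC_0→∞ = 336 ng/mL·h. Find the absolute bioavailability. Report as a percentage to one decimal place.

F = 84.4%

F = (AUC_ev / D_ev) / (AUC_iv / D_iv)
  = (336/100) / (199/50)
  = 3.36 / 3.98 = 0.8442
  = 84.42%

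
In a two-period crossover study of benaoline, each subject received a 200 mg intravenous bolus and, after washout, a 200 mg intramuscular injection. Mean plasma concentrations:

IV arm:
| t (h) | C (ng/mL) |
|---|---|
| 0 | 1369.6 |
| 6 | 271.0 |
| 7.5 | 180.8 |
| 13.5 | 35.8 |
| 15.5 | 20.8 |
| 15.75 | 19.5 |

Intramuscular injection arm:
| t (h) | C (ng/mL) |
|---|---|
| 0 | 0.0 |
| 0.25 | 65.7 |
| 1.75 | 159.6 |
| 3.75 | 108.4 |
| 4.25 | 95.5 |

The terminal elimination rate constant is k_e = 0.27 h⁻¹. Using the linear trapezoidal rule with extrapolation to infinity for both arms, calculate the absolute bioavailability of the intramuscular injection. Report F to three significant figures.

F = 0.141

Trapezoidal AUC_0→15.75 (IV):
  [0→6]: (1369.6+271.0)/2 × 6 = 4921.8
  [6→7.5]: (271.0+180.8)/2 × 1.5 = 338.85
  [7.5→13.5]: (180.8+35.8)/2 × 6 = 649.8
  [13.5→15.5]: (35.8+20.8)/2 × 2 = 56.6
  [15.5→15.75]: (20.8+19.5)/2 × 0.25 = 5.0375
  Sum = 5972.0875 ng/mL·h
IV tail: 19.5/0.27 = 72.222; AUC_iv,0→∞ = 5972.0875 + 72.222 = 6044.3095 ng/mL·h
Trapezoidal AUC_0→4.25 (intramuscular injection):
  [0→0.25]: (0.0+65.7)/2 × 0.25 = 8.2125
  [0.25→1.75]: (65.7+159.6)/2 × 1.5 = 168.975
  [1.75→3.75]: (159.6+108.4)/2 × 2 = 268.0
  [3.75→4.25]: (108.4+95.5)/2 × 0.5 = 50.975
  Sum = 496.1625 ng/mL·h
intramuscular injection tail: 95.5/0.27 = 353.704; AUC_ev,0→∞ = 496.1625 + 353.704 = 849.8665 ng/mL·h
F = (AUC_ev/D_ev)/(AUC_iv/D_iv) = (849.8665/200)/(6044.3095/200) = 4.2493325/30.2215 = 0.1406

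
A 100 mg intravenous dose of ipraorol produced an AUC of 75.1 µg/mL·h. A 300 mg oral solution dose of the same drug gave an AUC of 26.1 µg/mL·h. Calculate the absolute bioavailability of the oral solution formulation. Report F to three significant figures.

F = 0.116

F = (AUC_ev / D_ev) / (AUC_iv / D_iv)
  = (26.1/300) / (75.1/100)
  = 0.087 / 0.751 = 0.1158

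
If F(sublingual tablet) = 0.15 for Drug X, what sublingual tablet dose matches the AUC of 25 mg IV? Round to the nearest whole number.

D_sublingual = 167 mg

For equal systemic exposure: F × D_ev = D_iv
D_ev = D_iv / F = 25 / 0.15 = 166.667 mg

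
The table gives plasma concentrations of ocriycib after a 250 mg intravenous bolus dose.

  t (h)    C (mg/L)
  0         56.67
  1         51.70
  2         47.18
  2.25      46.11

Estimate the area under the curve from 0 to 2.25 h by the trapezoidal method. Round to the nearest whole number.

Trapezoidal AUC_0→2.25:
  [0→1]: (56.67+51.70)/2 × 1 = 54.185
  [1→2]: (51.70+47.18)/2 × 1 = 49.44
  [2→2.25]: (47.18+46.11)/2 × 0.25 = 11.66125
  Sum = 115.28625 mg/L·h

AUC = 115 mg/L·h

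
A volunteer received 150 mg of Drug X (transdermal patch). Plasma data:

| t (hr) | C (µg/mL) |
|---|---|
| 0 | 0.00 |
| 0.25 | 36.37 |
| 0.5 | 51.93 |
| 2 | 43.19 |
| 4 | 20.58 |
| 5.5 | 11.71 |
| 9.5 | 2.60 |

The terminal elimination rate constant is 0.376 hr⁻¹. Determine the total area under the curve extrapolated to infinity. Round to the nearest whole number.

Trapezoidal AUC_0→9.5:
  [0→0.25]: (0.00+36.37)/2 × 0.25 = 4.54625
  [0.25→0.5]: (36.37+51.93)/2 × 0.25 = 11.0375
  [0.5→2]: (51.93+43.19)/2 × 1.5 = 71.34
  [2→4]: (43.19+20.58)/2 × 2 = 63.77
  [4→5.5]: (20.58+11.71)/2 × 1.5 = 24.2175
  [5.5→9.5]: (11.71+2.60)/2 × 4 = 28.62
  Sum = 203.53125 µg/mL·hr
Extrapolated tail: C_last / k_e = 2.60 / 0.376 = 6.915
AUC_0→∞ = 203.53125 + 6.915 = 210.44625 µg/mL·hr

AUC = 210 µg/mL·hr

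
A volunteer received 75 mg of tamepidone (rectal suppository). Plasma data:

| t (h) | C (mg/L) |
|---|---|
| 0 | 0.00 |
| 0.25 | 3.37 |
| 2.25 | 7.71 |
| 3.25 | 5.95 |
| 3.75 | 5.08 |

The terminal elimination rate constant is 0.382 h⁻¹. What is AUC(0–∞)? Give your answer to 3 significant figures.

Trapezoidal AUC_0→3.75:
  [0→0.25]: (0.00+3.37)/2 × 0.25 = 0.42125
  [0.25→2.25]: (3.37+7.71)/2 × 2 = 11.08
  [2.25→3.25]: (7.71+5.95)/2 × 1 = 6.83
  [3.25→3.75]: (5.95+5.08)/2 × 0.5 = 2.7575
  Sum = 21.08875 mg/L·h
Extrapolated tail: C_last / k_e = 5.08 / 0.382 = 13.298
AUC_0→∞ = 21.08875 + 13.298 = 34.38675 mg/L·h

AUC = 34.4 mg/L·h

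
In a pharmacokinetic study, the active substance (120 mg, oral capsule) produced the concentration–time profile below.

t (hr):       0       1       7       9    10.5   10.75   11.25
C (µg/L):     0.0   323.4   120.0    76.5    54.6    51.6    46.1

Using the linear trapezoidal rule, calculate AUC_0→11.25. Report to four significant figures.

Trapezoidal AUC_0→11.25:
  [0→1]: (0.0+323.4)/2 × 1 = 161.7
  [1→7]: (323.4+120.0)/2 × 6 = 1330.2
  [7→9]: (120.0+76.5)/2 × 2 = 196.5
  [9→10.5]: (76.5+54.6)/2 × 1.5 = 98.325
  [10.5→10.75]: (54.6+51.6)/2 × 0.25 = 13.275
  [10.75→11.25]: (51.6+46.1)/2 × 0.5 = 24.425
  Sum = 1824.425 µg/L·hr

AUC = 1824 µg/L·hr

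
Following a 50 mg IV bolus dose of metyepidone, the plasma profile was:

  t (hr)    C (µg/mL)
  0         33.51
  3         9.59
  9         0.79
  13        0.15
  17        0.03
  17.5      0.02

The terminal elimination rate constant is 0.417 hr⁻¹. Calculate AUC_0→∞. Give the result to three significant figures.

Trapezoidal AUC_0→17.5:
  [0→3]: (33.51+9.59)/2 × 3 = 64.65
  [3→9]: (9.59+0.79)/2 × 6 = 31.14
  [9→13]: (0.79+0.15)/2 × 4 = 1.88
  [13→17]: (0.15+0.03)/2 × 4 = 0.36
  [17→17.5]: (0.03+0.02)/2 × 0.5 = 0.0125
  Sum = 98.0425 µg/mL·hr
Extrapolated tail: C_last / k_e = 0.02 / 0.417 = 0.048
AUC_0→∞ = 98.0425 + 0.048 = 98.0905 µg/mL·hr

AUC = 98.1 µg/mL·hr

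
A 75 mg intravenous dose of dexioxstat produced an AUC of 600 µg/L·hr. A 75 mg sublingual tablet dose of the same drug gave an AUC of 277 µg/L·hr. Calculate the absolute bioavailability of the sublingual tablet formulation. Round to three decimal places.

F = (AUC_ev / D_ev) / (AUC_iv / D_iv)
  = (277/75) / (600/75)
  = 3.69333 / 8 = 0.4617

F = 0.462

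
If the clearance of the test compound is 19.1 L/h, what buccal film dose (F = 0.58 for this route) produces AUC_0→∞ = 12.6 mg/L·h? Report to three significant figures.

Dose = CL × AUC_0→∞ / F
     = 19.1 × 12.6 / 0.58 = 414.931 mg

Dose = 415 mg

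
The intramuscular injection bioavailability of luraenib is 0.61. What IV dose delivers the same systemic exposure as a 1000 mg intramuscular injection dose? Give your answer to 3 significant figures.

Systemic exposure from an extravascular dose = F × D_ev, so the equivalent IV dose is F × D_ev.
D_iv = F × D_ev = 0.61 × 1000 = 610 mg

D_iv = 610 mg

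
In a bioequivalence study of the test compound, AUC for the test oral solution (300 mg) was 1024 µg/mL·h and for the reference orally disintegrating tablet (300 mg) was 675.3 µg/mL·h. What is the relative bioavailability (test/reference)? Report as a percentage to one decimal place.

F_rel = 151.6%

F_rel = (AUC_test/D_test) / (AUC_ref/D_ref)
      = (1024/300) / (675.3/300)
      = 3.41333 / 2.251 = 1.5164 = 151.64%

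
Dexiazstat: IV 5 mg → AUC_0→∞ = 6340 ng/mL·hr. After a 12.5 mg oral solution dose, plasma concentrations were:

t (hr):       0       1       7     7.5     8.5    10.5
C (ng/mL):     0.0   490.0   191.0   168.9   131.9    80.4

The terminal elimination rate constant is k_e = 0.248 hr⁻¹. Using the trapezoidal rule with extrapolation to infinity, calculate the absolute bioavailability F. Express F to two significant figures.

F = 0.19

Trapezoidal AUC_0→10.5 (oral solution):
  [0→1]: (0.0+490.0)/2 × 1 = 245.0
  [1→7]: (490.0+191.0)/2 × 6 = 2043.0
  [7→7.5]: (191.0+168.9)/2 × 0.5 = 89.975
  [7.5→8.5]: (168.9+131.9)/2 × 1 = 150.4
  [8.5→10.5]: (131.9+80.4)/2 × 2 = 212.3
  Sum = 2740.675 ng/mL·hr
Tail: C_last/k_e = 80.4/0.248 = 324.194
AUC_0→∞ (oral solution) = 2740.675 + 324.194 = 3064.869 ng/mL·hr
F = (AUC_ev/D_ev)/(AUC_iv/D_iv) = (3064.869/12.5)/(6340/5) = 245.18952/1268 = 0.1934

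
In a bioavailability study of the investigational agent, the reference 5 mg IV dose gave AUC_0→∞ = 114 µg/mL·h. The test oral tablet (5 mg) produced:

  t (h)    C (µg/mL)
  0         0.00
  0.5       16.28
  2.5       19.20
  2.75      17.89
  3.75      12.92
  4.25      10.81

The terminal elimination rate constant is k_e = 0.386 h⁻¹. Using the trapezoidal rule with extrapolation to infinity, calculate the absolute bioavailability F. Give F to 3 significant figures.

F = 0.820

Trapezoidal AUC_0→4.25 (oral tablet):
  [0→0.5]: (0.00+16.28)/2 × 0.5 = 4.07
  [0.5→2.5]: (16.28+19.20)/2 × 2 = 35.48
  [2.5→2.75]: (19.20+17.89)/2 × 0.25 = 4.63625
  [2.75→3.75]: (17.89+12.92)/2 × 1 = 15.405
  [3.75→4.25]: (12.92+10.81)/2 × 0.5 = 5.9325
  Sum = 65.52375 µg/mL·h
Tail: C_last/k_e = 10.81/0.386 = 28.005
AUC_0→∞ (oral tablet) = 65.52375 + 28.005 = 93.52875 µg/mL·h
F = (AUC_ev/D_ev)/(AUC_iv/D_iv) = (93.52875/5)/(114/5) = 18.70575/22.8 = 0.8204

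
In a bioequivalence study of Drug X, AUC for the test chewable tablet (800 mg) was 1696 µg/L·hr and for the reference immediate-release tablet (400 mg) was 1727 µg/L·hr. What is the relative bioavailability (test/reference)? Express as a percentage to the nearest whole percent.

F_rel = (AUC_test/D_test) / (AUC_ref/D_ref)
      = (1696/800) / (1727/400)
      = 2.12 / 4.3175 = 0.4910 = 49.10%

F_rel = 49%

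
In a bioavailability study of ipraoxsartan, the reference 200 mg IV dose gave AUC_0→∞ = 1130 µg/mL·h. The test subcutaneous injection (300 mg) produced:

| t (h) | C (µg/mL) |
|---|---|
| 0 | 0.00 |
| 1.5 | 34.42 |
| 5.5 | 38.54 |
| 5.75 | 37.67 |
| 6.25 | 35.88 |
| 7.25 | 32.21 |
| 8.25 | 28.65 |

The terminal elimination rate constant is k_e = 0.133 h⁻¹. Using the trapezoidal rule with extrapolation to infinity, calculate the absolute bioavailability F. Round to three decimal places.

Trapezoidal AUC_0→8.25 (subcutaneous injection):
  [0→1.5]: (0.00+34.42)/2 × 1.5 = 25.815
  [1.5→5.5]: (34.42+38.54)/2 × 4 = 145.92
  [5.5→5.75]: (38.54+37.67)/2 × 0.25 = 9.52625
  [5.75→6.25]: (37.67+35.88)/2 × 0.5 = 18.3875
  [6.25→7.25]: (35.88+32.21)/2 × 1 = 34.045
  [7.25→8.25]: (32.21+28.65)/2 × 1 = 30.43
  Sum = 264.12375 µg/mL·h
Tail: C_last/k_e = 28.65/0.133 = 215.414
AUC_0→∞ (subcutaneous injection) = 264.12375 + 215.414 = 479.53775 µg/mL·h
F = (AUC_ev/D_ev)/(AUC_iv/D_iv) = (479.53775/300)/(1130/200) = 1.59846/5.65 = 0.2829

F = 0.283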